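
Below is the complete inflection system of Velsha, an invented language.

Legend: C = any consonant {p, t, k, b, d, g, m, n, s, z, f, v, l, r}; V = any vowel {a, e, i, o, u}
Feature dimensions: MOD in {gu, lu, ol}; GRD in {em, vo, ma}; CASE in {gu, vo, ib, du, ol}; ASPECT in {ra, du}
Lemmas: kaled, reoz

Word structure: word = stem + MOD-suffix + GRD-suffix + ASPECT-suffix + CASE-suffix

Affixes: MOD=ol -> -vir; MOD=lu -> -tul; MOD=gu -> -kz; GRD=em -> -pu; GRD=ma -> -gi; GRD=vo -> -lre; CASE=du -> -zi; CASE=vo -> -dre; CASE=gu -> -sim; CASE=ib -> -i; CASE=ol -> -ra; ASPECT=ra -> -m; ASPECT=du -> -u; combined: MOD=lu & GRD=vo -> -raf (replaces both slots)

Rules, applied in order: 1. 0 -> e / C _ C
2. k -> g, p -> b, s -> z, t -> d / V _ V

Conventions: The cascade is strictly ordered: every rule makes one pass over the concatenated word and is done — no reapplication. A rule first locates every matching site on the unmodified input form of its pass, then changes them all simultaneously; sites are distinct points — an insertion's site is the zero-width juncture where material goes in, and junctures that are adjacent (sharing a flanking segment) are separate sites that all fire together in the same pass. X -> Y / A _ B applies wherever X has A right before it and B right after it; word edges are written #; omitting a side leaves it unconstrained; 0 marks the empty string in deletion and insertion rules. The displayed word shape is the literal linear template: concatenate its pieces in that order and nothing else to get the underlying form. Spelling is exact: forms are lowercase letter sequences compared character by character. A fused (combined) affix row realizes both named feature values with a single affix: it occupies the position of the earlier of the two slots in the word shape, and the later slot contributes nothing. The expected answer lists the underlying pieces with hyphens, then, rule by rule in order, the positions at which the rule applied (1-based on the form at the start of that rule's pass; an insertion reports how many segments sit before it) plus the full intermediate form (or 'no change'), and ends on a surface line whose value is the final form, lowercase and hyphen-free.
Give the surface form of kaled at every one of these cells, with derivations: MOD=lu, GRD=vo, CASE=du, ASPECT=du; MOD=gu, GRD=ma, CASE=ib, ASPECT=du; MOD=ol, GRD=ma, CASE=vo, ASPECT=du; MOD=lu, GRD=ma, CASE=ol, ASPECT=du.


cell MOD=lu, GRD=vo, CASE=du, ASPECT=du:
underlying: kaled-raf-u-zi
1. 0 -> e / C _ C: inserts after position(s) 5: kalederafuzi
2. k -> g, p -> b, s -> z, t -> d / V _ V: no change
surface: kalederafuzi

cell MOD=gu, GRD=ma, CASE=ib, ASPECT=du:
underlying: kaled-kz-gi-u-i
1. 0 -> e / C _ C: inserts after position(s) 5, 6, 7: kaledekezegiui
2. k -> g, p -> b, s -> z, t -> d / V _ V: fires at position(s) 7: kaledegezegiui
surface: kaledegezegiui

cell MOD=ol, GRD=ma, CASE=vo, ASPECT=du:
underlying: kaled-vir-gi-u-dre
1. 0 -> e / C _ C: inserts after position(s) 5, 8, 12: kaledeviregiudere
2. k -> g, p -> b, s -> z, t -> d / V _ V: no change
surface: kaledeviregiudere

cell MOD=lu, GRD=ma, CASE=ol, ASPECT=du:
underlying: kaled-tul-gi-u-ra
1. 0 -> e / C _ C: inserts after position(s) 5, 8: kaledetulegiura
2. k -> g, p -> b, s -> z, t -> d / V _ V: fires at position(s) 7: kalededulegiura
surface: kalededulegiura


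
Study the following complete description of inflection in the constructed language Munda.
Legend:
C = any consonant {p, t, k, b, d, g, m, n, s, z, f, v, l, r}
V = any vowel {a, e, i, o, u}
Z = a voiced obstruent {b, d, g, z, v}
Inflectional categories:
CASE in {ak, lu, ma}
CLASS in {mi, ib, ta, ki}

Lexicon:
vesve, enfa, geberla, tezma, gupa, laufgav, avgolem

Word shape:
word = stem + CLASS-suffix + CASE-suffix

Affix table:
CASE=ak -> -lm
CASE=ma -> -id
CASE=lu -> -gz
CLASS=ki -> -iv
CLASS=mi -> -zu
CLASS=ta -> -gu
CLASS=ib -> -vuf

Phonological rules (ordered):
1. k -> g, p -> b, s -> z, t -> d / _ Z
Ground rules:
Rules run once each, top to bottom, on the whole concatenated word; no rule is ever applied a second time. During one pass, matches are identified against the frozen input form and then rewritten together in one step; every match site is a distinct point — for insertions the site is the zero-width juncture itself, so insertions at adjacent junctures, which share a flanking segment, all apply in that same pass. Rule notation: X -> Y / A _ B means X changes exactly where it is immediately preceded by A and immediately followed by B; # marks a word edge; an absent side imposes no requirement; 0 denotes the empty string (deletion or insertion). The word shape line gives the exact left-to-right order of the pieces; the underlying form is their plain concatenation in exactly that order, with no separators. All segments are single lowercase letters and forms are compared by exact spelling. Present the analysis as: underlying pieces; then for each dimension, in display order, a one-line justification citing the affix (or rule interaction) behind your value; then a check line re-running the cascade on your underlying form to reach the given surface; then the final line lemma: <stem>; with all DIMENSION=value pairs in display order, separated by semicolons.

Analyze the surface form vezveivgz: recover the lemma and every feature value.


underlying: vesve-iv-gz
CASE=lu - signalled by the affix -gz
CLASS=ki - signalled by the affix -iv
check: vesveivgz -> vezveivgz
lemma: vesve; CASE=lu; CLASS=ki


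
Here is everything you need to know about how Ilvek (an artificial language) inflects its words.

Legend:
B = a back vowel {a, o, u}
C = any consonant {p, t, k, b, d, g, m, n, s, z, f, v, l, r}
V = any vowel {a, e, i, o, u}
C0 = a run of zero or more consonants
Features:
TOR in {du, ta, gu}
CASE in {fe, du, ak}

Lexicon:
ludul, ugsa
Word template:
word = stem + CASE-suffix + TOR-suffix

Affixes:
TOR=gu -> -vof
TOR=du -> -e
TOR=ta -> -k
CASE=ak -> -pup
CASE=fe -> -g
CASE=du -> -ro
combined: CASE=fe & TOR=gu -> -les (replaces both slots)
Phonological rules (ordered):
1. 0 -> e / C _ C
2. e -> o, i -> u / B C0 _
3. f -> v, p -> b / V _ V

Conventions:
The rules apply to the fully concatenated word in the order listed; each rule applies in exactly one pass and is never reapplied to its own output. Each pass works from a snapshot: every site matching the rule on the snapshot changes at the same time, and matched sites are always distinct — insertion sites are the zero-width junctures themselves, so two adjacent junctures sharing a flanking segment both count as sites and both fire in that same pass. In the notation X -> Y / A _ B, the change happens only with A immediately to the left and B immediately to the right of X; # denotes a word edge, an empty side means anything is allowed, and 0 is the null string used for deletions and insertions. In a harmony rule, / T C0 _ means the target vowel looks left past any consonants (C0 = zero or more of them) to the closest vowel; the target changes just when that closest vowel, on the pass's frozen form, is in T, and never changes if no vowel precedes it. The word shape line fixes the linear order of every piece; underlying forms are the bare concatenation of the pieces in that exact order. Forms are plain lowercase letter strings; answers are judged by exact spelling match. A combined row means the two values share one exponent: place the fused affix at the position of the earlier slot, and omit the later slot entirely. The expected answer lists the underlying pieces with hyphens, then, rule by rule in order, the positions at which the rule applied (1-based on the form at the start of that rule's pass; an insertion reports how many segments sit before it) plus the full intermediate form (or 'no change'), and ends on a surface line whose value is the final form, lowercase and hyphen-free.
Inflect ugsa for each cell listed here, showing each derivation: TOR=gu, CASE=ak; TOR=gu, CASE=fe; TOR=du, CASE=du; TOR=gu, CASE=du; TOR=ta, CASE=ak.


cell TOR=gu, CASE=ak:
underlying: ugsa-pup-vof
1. 0 -> e / C _ C: inserts after position(s) 2, 7: ugesapupevof
2. e -> o, i -> u / B C0 _: fires at position(s) 3, 9: ugosapupovof
3. f -> v, p -> b / V _ V: fires at position(s) 6, 8: ugosabubovof
surface: ugosabubovof

cell TOR=gu, CASE=fe:
underlying: ugsa-les
1. 0 -> e / C _ C: inserts after position(s) 2: ugesales
2. e -> o, i -> u / B C0 _: fires at position(s) 3, 7: ugosalos
3. f -> v, p -> b / V _ V: no change
surface: ugosalos

cell TOR=du, CASE=du:
underlying: ugsa-ro-e
1. 0 -> e / C _ C: inserts after position(s) 2: ugesaroe
2. e -> o, i -> u / B C0 _: fires at position(s) 3, 8: ugosaroo
3. f -> v, p -> b / V _ V: no change
surface: ugosaroo

cell TOR=gu, CASE=du:
underlying: ugsa-ro-vof
1. 0 -> e / C _ C: inserts after position(s) 2: ugesarovof
2. e -> o, i -> u / B C0 _: fires at position(s) 3: ugosarovof
3. f -> v, p -> b / V _ V: no change
surface: ugosarovof

cell TOR=ta, CASE=ak:
underlying: ugsa-pup-k
1. 0 -> e / C _ C: inserts after position(s) 2, 7: ugesapupek
2. e -> o, i -> u / B C0 _: fires at position(s) 3, 9: ugosapupok
3. f -> v, p -> b / V _ V: fires at position(s) 6, 8: ugosabubok
surface: ugosabubok


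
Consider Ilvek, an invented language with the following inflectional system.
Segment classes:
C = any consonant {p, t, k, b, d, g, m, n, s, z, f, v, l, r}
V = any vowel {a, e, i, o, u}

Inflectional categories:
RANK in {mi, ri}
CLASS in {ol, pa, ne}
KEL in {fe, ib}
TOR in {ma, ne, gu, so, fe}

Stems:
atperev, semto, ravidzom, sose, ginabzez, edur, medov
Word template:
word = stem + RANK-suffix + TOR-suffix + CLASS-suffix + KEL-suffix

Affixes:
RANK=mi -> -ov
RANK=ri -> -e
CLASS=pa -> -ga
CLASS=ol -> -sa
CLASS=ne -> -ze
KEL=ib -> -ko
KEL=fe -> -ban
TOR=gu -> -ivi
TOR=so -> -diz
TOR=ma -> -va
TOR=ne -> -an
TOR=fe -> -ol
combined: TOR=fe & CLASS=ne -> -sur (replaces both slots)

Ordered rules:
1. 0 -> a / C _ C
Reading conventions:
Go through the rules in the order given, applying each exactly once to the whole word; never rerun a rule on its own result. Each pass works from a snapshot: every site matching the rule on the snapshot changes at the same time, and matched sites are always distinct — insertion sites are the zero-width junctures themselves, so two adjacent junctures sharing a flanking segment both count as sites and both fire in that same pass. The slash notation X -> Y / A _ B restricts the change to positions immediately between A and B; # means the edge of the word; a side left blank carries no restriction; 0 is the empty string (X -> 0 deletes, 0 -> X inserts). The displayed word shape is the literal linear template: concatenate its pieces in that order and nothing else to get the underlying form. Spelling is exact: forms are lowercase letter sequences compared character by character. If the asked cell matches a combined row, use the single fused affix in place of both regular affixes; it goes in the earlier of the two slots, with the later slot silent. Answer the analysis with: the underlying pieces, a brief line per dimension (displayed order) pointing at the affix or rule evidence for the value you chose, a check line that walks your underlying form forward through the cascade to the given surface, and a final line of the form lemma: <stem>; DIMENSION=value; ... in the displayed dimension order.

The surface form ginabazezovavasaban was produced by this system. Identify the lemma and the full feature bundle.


underlying: ginabzez-ov-va-sa-ban
RANK=mi - signalled by the affix -ov
CLASS=ol - signalled by the affix -sa
KEL=fe - signalled by the affix -ban
TOR=ma - signalled by the affix -va
check: ginabzezovvasaban -> ginabazezovavasaban
lemma: ginabzez; RANK=mi; CLASS=ol; KEL=fe; TOR=ma


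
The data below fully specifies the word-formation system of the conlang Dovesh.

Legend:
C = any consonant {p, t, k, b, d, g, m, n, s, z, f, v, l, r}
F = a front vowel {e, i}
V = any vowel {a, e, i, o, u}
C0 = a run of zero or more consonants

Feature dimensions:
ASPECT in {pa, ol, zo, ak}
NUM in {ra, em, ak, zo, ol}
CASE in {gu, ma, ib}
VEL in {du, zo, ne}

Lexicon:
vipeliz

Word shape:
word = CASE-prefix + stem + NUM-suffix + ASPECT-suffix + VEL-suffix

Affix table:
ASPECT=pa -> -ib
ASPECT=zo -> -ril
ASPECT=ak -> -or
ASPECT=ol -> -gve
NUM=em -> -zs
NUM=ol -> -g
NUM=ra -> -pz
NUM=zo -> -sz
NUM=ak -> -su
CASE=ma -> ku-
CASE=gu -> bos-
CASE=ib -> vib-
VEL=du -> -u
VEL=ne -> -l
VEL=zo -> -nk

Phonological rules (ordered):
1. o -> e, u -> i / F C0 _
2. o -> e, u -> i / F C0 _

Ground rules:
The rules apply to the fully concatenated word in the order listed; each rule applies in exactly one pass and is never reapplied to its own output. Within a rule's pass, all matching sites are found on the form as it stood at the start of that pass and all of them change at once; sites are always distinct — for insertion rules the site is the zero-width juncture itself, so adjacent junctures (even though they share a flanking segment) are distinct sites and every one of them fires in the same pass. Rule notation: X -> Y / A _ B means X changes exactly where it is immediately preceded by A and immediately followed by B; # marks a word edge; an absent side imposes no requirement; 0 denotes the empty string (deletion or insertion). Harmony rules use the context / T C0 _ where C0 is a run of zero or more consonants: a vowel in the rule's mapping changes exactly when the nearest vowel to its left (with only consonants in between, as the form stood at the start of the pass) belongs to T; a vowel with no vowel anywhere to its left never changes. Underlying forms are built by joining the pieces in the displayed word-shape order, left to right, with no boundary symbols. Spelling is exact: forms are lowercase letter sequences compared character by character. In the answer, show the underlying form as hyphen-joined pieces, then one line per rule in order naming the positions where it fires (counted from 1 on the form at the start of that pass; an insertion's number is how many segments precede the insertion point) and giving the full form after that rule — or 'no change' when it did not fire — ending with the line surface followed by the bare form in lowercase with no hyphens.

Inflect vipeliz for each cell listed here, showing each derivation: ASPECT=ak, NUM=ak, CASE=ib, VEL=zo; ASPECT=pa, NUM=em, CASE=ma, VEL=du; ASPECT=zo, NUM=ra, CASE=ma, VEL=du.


cell ASPECT=ak, NUM=ak, CASE=ib, VEL=zo:
underlying: vib-vipeliz-su-or-nk
1. o -> e, u -> i / F C0 _: fires at position(s) 12: vibvipelizsiornk
2. o -> e, u -> i / F C0 _: fires at position(s) 13: vibvipelizsiernk
surface: vibvipelizsiernk

cell ASPECT=pa, NUM=em, CASE=ma, VEL=du:
underlying: ku-vipeliz-zs-ib-u
1. o -> e, u -> i / F C0 _: fires at position(s) 14: kuvipelizzsibi
2. o -> e, u -> i / F C0 _: no change
surface: kuvipelizzsibi

cell ASPECT=zo, NUM=ra, CASE=ma, VEL=du:
underlying: ku-vipeliz-pz-ril-u
1. o -> e, u -> i / F C0 _: fires at position(s) 15: kuvipelizpzrili
2. o -> e, u -> i / F C0 _: no change
surface: kuvipelizpzrili


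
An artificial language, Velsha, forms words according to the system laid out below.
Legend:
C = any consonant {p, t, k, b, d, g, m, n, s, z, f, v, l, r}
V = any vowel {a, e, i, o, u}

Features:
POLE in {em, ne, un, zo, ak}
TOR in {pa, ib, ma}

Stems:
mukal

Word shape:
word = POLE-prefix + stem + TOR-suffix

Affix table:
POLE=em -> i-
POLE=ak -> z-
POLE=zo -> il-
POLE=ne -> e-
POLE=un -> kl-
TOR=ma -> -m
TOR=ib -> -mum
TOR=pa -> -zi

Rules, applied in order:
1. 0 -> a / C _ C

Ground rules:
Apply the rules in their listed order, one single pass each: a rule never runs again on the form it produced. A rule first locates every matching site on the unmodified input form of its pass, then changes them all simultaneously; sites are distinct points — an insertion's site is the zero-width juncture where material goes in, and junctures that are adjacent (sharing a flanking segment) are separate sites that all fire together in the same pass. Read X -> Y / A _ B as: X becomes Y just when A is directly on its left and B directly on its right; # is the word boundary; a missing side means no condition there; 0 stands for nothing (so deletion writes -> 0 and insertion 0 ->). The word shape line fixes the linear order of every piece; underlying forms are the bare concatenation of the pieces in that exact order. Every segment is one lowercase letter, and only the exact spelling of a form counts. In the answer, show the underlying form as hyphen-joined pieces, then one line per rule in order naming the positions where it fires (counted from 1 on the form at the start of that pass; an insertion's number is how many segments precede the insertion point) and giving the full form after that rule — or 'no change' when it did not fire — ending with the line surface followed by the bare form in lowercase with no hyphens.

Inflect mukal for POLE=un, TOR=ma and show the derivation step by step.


underlying: kl-mukal-m
1. 0 -> a / C _ C: inserts after position(s) 1, 2, 7: kalamukalam
surface: kalamukalam


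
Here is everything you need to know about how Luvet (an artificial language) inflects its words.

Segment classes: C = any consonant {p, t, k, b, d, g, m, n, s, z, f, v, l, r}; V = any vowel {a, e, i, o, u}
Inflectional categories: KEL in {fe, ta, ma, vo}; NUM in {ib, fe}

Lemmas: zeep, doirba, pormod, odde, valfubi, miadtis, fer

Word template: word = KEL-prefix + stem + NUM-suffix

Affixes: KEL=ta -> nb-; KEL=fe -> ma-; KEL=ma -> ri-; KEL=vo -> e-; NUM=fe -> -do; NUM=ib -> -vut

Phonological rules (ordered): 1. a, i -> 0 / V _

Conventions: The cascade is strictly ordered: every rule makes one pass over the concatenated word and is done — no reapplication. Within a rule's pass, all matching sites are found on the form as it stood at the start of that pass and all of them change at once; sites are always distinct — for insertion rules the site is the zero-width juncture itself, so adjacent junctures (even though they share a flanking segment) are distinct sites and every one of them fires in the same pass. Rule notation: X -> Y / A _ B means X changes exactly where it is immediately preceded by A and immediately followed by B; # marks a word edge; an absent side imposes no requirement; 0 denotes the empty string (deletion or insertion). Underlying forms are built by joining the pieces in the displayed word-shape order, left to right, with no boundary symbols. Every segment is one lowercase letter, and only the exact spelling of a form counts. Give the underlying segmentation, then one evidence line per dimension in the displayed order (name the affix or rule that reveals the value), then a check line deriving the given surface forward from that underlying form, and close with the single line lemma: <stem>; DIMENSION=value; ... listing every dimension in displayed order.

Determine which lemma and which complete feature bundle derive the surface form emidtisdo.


underlying: e-miadtis-do
KEL=vo - signalled by the affix e-
NUM=fe - signalled by the affix -do
check: emiadtisdo -> emidtisdo
lemma: miadtis; KEL=vo; NUM=fe


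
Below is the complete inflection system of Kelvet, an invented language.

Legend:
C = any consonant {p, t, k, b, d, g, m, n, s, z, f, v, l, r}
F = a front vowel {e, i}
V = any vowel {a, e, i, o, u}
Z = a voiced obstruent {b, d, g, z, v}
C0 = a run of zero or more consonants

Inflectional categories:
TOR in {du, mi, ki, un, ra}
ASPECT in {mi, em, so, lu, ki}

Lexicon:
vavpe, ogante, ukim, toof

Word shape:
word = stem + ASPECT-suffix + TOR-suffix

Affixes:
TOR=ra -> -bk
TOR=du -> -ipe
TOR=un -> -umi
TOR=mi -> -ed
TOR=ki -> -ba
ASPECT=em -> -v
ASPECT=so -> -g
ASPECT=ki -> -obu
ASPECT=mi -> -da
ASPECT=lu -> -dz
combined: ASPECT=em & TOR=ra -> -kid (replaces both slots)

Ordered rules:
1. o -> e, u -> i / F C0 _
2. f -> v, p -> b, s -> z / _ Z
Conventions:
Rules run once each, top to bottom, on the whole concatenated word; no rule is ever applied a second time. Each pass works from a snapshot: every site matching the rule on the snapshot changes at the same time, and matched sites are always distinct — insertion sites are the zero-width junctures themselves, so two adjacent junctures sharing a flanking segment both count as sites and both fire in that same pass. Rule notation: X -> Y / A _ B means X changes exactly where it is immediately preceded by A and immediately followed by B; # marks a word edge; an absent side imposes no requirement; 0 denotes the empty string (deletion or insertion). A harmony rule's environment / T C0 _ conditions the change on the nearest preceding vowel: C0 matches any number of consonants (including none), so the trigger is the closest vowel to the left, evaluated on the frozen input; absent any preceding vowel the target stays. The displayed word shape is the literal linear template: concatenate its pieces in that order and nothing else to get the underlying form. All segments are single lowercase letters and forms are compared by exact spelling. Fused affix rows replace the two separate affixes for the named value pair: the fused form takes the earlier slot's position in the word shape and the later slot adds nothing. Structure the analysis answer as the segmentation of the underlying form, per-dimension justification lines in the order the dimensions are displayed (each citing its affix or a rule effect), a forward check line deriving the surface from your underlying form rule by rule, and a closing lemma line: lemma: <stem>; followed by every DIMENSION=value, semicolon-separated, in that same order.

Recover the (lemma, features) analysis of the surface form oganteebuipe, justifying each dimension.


underlying: ogante-obu-ipe
TOR=du - signalled by the affix -ipe
ASPECT=ki - signalled by the affix -obu
check: oganteobuipe -> oganteebuipe -> oganteebuipe
lemma: ogante; TOR=du; ASPECT=ki


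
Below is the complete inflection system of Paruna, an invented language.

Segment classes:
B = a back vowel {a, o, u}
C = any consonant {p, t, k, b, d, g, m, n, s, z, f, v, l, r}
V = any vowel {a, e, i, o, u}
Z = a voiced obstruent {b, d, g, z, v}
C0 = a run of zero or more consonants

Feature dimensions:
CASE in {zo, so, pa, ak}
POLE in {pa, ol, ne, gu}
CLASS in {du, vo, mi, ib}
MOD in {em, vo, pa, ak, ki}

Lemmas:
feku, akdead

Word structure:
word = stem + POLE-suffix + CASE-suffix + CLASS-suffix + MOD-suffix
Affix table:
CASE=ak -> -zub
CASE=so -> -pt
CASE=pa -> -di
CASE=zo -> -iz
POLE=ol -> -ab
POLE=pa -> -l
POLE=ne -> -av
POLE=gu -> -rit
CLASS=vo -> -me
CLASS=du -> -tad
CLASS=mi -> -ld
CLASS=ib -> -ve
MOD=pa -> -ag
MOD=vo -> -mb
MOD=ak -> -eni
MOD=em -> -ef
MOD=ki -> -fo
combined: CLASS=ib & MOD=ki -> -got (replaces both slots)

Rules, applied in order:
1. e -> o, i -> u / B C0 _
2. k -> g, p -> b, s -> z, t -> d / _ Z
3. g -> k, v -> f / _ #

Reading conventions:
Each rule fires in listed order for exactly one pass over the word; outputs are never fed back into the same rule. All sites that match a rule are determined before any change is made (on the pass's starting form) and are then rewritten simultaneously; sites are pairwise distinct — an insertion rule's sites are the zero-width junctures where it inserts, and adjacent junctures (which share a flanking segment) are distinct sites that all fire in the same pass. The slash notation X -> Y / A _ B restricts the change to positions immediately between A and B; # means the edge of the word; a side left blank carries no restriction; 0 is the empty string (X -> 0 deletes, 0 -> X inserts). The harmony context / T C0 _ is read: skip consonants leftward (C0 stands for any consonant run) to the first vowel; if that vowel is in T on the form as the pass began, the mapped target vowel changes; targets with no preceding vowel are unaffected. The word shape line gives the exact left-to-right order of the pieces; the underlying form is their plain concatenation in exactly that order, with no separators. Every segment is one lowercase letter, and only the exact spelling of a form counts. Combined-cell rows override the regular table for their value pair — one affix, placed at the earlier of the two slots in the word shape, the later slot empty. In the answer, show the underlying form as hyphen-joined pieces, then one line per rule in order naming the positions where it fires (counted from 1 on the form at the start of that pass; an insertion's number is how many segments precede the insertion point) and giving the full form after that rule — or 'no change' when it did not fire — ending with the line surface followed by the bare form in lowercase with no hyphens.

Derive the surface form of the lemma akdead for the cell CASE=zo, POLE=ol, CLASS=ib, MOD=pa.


underlying: akdead-ab-iz-ve-ag
1. e -> o, i -> u / B C0 _: fires at position(s) 4, 9: akdoadabuzveag
2. k -> g, p -> b, s -> z, t -> d / _ Z: fires at position(s) 2: agdoadabuzveag
3. g -> k, v -> f / _ #: fires at position(s) 14: agdoadabuzveak
surface: agdoadabuzveak


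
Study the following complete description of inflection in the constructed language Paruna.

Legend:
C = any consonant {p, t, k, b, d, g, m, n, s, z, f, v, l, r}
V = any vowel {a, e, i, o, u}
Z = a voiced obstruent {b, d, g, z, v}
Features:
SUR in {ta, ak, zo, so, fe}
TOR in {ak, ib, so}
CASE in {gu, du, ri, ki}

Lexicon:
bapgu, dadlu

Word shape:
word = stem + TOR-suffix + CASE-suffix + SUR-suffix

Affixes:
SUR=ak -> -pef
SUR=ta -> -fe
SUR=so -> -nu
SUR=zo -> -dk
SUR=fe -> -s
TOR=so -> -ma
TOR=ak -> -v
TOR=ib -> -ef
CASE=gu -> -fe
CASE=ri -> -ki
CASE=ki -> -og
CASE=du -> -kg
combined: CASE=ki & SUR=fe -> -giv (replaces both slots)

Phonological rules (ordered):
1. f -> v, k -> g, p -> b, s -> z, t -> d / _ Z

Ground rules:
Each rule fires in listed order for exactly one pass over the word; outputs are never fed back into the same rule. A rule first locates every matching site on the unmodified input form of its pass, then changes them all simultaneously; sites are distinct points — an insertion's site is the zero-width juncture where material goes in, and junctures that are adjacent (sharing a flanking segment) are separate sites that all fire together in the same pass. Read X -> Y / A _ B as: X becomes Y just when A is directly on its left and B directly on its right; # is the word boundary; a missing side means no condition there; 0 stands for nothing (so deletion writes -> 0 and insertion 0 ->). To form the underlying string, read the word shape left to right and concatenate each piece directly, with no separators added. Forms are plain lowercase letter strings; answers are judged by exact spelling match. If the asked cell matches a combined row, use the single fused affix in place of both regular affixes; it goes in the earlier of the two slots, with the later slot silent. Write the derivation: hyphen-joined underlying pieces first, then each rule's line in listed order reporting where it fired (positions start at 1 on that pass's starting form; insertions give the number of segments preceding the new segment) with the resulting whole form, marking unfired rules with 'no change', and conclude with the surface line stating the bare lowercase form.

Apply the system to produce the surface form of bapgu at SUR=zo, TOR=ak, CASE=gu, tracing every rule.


underlying: bapgu-v-fe-dk
1. f -> v, k -> g, p -> b, s -> z, t -> d / _ Z: fires at position(s) 3: babguvfedk
surface: babguvfedk


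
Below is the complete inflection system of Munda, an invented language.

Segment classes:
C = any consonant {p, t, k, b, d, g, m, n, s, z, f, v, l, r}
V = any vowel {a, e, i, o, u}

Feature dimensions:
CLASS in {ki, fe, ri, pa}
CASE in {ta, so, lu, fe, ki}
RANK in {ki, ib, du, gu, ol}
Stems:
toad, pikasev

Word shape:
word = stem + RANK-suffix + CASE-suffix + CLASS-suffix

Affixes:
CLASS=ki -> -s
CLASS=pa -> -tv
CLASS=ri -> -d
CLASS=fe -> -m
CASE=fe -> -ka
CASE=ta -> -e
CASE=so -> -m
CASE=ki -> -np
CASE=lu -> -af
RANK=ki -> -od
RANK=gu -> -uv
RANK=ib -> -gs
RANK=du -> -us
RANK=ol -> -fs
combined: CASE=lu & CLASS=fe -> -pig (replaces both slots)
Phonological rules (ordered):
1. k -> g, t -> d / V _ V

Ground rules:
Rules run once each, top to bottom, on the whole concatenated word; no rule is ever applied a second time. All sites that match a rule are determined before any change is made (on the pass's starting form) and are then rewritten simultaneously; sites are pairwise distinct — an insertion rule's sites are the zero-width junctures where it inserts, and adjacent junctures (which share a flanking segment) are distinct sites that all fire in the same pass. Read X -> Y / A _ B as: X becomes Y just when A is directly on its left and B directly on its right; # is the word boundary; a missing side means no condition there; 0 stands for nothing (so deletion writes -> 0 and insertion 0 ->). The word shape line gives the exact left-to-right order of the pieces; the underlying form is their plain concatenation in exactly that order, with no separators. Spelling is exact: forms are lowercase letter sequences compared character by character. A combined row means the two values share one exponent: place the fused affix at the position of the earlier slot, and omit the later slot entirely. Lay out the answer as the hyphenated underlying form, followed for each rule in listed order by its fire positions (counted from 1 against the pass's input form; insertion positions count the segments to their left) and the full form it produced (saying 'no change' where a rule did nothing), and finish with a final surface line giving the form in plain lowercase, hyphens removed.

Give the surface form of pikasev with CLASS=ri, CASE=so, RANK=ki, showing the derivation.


underlying: pikasev-od-m-d
1. k -> g, t -> d / V _ V: fires at position(s) 3: pigasevodmd
surface: pigasevodmd


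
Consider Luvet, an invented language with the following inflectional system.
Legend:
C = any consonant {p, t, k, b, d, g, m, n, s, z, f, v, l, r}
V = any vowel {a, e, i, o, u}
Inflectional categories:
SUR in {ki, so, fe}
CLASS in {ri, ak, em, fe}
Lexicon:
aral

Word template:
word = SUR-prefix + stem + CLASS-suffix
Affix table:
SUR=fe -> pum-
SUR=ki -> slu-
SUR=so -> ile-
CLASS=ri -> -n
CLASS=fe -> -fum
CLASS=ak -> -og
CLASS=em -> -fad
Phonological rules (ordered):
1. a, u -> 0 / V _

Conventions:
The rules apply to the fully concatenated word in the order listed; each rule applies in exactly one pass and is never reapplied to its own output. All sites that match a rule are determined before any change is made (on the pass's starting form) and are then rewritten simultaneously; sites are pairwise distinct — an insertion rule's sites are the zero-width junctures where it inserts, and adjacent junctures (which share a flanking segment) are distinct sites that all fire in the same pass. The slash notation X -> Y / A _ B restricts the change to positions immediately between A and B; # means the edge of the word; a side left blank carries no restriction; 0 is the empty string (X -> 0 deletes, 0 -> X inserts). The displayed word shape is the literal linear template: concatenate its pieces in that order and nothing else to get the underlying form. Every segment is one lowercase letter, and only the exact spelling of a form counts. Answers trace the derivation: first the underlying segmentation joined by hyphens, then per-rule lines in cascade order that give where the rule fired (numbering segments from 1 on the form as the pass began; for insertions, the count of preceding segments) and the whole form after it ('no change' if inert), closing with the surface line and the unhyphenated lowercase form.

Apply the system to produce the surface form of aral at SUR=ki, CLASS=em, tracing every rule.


underlying: slu-aral-fad
1. a, u -> 0 / V _: fires at position(s) 4: sluralfad
surface: sluralfad


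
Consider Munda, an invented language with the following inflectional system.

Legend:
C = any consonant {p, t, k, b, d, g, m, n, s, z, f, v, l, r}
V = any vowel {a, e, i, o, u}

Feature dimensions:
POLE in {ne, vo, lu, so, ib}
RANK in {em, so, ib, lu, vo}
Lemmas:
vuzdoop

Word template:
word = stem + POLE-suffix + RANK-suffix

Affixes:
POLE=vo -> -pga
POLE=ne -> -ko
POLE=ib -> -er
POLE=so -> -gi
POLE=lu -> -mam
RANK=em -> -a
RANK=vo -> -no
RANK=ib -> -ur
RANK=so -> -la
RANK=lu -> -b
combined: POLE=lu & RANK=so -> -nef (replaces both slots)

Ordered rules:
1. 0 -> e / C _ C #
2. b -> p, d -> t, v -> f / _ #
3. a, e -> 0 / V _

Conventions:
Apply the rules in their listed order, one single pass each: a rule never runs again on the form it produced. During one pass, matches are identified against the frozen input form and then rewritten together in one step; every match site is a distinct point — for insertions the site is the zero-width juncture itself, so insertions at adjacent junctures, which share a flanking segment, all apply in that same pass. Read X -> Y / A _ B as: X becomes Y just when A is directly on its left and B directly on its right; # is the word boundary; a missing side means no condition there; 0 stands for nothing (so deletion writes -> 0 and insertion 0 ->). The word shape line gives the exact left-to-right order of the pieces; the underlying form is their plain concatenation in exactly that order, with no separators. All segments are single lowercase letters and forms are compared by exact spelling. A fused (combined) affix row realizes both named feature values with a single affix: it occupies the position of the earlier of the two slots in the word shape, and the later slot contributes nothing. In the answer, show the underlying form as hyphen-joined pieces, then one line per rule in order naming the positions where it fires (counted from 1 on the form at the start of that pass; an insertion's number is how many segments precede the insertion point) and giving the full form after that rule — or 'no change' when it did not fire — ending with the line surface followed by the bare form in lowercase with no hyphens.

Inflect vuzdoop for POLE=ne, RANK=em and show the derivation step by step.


underlying: vuzdoop-ko-a
1. 0 -> e / C _ C #: no change
2. b -> p, d -> t, v -> f / _ #: no change
3. a, e -> 0 / V _: fires at position(s) 10: vuzdoopko
surface: vuzdoopko


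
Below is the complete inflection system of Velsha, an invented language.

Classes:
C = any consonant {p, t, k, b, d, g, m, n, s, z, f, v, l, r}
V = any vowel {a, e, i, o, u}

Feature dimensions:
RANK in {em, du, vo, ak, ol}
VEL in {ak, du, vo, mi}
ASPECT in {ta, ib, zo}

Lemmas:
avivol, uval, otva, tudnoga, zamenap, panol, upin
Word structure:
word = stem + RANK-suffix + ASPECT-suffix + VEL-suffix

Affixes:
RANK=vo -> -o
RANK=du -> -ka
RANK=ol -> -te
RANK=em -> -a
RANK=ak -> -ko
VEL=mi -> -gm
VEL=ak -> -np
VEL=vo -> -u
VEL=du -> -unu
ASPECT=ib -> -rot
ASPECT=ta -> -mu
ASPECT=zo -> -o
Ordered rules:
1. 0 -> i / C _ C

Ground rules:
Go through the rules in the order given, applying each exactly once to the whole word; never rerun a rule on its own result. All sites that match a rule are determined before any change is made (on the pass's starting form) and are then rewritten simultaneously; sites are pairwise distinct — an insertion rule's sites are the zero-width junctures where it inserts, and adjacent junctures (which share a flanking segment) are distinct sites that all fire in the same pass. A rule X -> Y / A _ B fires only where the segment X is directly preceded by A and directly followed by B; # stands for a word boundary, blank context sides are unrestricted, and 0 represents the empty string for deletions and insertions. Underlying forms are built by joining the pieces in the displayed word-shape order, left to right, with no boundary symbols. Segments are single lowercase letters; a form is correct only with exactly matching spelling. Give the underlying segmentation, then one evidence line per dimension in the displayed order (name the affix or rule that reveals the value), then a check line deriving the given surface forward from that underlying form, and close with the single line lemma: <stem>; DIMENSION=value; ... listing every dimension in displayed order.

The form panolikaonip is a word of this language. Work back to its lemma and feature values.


underlying: panol-ka-o-np
RANK=du - signalled by the affix -ka
VEL=ak - signalled by the affix -np
ASPECT=zo - signalled by the affix -o
check: panolkaonp -> panolikaonip
lemma: panol; RANK=du; VEL=ak; ASPECT=zo


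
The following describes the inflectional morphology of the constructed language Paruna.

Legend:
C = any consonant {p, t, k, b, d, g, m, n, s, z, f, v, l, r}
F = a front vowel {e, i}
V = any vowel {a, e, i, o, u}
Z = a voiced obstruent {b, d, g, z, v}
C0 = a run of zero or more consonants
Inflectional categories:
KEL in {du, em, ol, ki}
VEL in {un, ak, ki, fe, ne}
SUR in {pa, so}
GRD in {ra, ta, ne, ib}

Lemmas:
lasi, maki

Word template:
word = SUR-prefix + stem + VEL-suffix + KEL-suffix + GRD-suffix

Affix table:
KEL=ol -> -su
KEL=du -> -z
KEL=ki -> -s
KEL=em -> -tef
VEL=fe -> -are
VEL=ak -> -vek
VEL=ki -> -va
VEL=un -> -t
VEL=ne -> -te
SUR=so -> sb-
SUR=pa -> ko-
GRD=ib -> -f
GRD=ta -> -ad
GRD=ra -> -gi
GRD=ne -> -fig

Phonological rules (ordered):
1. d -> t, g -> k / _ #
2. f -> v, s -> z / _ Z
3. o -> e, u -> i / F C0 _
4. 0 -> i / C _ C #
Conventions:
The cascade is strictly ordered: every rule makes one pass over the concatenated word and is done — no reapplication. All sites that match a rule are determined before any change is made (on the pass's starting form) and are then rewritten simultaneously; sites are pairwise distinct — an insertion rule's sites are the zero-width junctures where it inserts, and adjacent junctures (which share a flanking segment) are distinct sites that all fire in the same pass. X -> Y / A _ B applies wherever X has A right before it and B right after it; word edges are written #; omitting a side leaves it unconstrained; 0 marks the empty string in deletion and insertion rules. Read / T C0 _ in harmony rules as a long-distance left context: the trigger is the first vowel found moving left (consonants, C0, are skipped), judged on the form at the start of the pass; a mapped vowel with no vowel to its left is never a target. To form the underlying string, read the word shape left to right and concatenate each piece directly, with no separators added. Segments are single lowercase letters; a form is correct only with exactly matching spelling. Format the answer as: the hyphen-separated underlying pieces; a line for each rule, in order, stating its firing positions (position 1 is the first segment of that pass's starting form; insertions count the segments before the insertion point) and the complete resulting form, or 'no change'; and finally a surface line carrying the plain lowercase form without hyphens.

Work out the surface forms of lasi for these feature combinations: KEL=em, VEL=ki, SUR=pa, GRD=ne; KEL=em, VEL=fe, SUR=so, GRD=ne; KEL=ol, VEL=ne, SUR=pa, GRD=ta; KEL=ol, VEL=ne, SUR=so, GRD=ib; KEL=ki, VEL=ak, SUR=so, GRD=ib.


cell KEL=em, VEL=ki, SUR=pa, GRD=ne:
underlying: ko-lasi-va-tef-fig
1. d -> t, g -> k / _ #: fires at position(s) 14: kolasivateffik
2. f -> v, s -> z / _ Z: no change
3. o -> e, u -> i / F C0 _: no change
4. 0 -> i / C _ C #: no change
surface: kolasivateffik

cell KEL=em, VEL=fe, SUR=so, GRD=ne:
underlying: sb-lasi-are-tef-fig
1. d -> t, g -> k / _ #: fires at position(s) 15: sblasiareteffik
2. f -> v, s -> z / _ Z: fires at position(s) 1: zblasiareteffik
3. o -> e, u -> i / F C0 _: no change
4. 0 -> i / C _ C #: no change
surface: zblasiareteffik

cell KEL=ol, VEL=ne, SUR=pa, GRD=ta:
underlying: ko-lasi-te-su-ad
1. d -> t, g -> k / _ #: fires at position(s) 12: kolasitesuat
2. f -> v, s -> z / _ Z: no change
3. o -> e, u -> i / F C0 _: fires at position(s) 10: kolasitesiat
4. 0 -> i / C _ C #: no change
surface: kolasitesiat

cell KEL=ol, VEL=ne, SUR=so, GRD=ib:
underlying: sb-lasi-te-su-f
1. d -> t, g -> k / _ #: no change
2. f -> v, s -> z / _ Z: fires at position(s) 1: zblasitesuf
3. o -> e, u -> i / F C0 _: fires at position(s) 10: zblasitesif
4. 0 -> i / C _ C #: no change
surface: zblasitesif

cell KEL=ki, VEL=ak, SUR=so, GRD=ib:
underlying: sb-lasi-vek-s-f
1. d -> t, g -> k / _ #: no change
2. f -> v, s -> z / _ Z: fires at position(s) 1: zblasiveksf
3. o -> e, u -> i / F C0 _: no change
4. 0 -> i / C _ C #: inserts after position(s) 10: zblasiveksif
surface: zblasiveksif


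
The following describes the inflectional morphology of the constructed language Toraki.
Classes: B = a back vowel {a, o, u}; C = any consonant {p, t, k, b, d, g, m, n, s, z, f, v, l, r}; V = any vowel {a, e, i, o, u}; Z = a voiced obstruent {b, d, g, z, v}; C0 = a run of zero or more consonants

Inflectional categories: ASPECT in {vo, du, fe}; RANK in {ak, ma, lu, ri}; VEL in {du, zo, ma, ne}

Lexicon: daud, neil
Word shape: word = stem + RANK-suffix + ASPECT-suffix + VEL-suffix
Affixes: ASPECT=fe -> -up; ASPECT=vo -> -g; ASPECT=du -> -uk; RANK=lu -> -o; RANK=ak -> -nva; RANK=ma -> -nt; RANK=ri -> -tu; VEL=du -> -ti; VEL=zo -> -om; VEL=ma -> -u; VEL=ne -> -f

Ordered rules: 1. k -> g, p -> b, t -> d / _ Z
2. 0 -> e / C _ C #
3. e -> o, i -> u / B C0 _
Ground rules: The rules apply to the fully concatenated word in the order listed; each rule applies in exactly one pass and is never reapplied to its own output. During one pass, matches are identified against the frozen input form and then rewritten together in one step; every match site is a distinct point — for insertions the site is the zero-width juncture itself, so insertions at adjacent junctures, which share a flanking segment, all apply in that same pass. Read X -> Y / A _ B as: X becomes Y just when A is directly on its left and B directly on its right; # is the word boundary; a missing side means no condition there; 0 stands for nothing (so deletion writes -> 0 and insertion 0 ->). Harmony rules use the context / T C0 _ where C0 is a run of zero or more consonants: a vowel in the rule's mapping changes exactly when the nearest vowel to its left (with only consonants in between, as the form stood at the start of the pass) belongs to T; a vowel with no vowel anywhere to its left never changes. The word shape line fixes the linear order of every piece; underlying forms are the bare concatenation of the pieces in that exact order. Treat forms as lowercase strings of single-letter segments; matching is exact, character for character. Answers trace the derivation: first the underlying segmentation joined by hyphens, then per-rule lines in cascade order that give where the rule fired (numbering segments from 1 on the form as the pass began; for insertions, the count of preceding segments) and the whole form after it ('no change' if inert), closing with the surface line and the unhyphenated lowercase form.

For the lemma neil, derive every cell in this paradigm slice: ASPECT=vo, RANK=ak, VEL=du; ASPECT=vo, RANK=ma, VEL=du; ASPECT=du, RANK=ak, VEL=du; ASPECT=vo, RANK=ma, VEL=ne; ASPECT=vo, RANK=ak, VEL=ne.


cell ASPECT=vo, RANK=ak, VEL=du:
underlying: neil-nva-g-ti
1. k -> g, p -> b, t -> d / _ Z: no change
2. 0 -> e / C _ C #: no change
3. e -> o, i -> u / B C0 _: fires at position(s) 10: neilnvagtu
surface: neilnvagtu

cell ASPECT=vo, RANK=ma, VEL=du:
underlying: neil-nt-g-ti
1. k -> g, p -> b, t -> d / _ Z: fires at position(s) 6: neilndgti
2. 0 -> e / C _ C #: no change
3. e -> o, i -> u / B C0 _: no change
surface: neilndgti

cell ASPECT=du, RANK=ak, VEL=du:
underlying: neil-nva-uk-ti
1. k -> g, p -> b, t -> d / _ Z: no change
2. 0 -> e / C _ C #: no change
3. e -> o, i -> u / B C0 _: fires at position(s) 11: neilnvauktu
surface: neilnvauktu

cell ASPECT=vo, RANK=ma, VEL=ne:
underlying: neil-nt-g-f
1. k -> g, p -> b, t -> d / _ Z: fires at position(s) 6: neilndgf
2. 0 -> e / C _ C #: inserts after position(s) 7: neilndgef
3. e -> o, i -> u / B C0 _: no change
surface: neilndgef

cell ASPECT=vo, RANK=ak, VEL=ne:
underlying: neil-nva-g-f
1. k -> g, p -> b, t -> d / _ Z: no change
2. 0 -> e / C _ C #: inserts after position(s) 8: neilnvagef
3. e -> o, i -> u / B C0 _: fires at position(s) 9: neilnvagof
surface: neilnvagof
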